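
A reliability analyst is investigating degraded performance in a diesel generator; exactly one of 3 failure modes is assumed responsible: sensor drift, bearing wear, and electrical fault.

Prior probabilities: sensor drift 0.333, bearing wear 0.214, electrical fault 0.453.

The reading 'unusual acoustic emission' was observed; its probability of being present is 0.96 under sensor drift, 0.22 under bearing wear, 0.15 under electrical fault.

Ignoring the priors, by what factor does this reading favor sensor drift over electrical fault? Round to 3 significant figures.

Likelihood of this reading under each hypothesis:
  sensor drift: 0.96
  electrical fault: 0.15
Bayes factor = 0.96 / 0.15 ≈ 6.40

6.40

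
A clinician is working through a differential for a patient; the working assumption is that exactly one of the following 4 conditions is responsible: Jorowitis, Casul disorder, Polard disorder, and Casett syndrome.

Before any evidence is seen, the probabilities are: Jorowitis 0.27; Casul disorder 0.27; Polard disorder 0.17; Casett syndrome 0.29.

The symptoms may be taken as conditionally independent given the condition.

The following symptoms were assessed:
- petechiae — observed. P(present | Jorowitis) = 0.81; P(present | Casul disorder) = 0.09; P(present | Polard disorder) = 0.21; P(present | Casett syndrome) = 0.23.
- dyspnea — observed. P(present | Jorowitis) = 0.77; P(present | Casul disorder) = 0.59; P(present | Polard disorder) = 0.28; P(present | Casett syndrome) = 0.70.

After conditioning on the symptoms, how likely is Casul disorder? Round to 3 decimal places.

0.060

By Bayes' rule with conditional independence, the unnormalized weight for each hypothesis is prior × ∏ likelihoods:
  Jorowitis: 0.27 × 0.81 × 0.77 = 0.1684
  Casul disorder: 0.27 × 0.09 × 0.59 = 0.014337
  Polard disorder: 0.17 × 0.21 × 0.28 = 0.009996
  Casett syndrome: 0.29 × 0.23 × 0.70 = 0.04669
Marginal likelihood of the evidence = 0.23942.
P(Casul disorder | evidence) = 0.014337 / 0.23942 ≈ 0.060.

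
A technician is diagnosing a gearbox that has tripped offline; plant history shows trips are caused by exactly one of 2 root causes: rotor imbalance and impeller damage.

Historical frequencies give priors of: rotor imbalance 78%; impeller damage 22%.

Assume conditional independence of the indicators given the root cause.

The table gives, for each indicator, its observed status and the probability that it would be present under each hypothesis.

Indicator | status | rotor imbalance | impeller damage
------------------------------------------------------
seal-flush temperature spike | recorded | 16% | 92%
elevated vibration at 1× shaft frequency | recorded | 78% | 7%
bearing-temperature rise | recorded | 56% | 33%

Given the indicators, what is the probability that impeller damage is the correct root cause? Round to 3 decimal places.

0.079

Multiply each prior by the joint likelihood of the indicator pattern:
  rotor imbalance: 0.78 × 0.16 × 0.78 × 0.56 = 0.054513
  impeller damage: 0.22 × 0.92 × 0.07 × 0.33 = 0.0046754
The unnormalized weights sum to 0.059188.
P(impeller damage | evidence) = 0.0046754 / 0.059188 ≈ 0.079.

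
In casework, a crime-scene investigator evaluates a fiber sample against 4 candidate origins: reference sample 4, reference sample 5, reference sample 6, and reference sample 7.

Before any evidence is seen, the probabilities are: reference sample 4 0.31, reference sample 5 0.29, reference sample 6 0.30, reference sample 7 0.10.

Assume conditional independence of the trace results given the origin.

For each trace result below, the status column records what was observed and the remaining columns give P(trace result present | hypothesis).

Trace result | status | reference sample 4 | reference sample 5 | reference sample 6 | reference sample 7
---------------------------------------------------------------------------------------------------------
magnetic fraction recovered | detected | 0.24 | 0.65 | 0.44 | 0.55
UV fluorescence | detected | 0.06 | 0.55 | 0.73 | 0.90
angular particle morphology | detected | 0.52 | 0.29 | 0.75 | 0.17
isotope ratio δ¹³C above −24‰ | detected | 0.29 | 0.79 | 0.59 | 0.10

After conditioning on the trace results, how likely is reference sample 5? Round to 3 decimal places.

By Bayes' rule with conditional independence, the unnormalized weight for each hypothesis is prior × ∏ likelihoods:
  reference sample 4: 0.31 × 0.24 × 0.06 × 0.52 × 0.29 = 0.00067317
  reference sample 5: 0.29 × 0.65 × 0.55 × 0.29 × 0.79 = 0.023752
  reference sample 6: 0.30 × 0.44 × 0.73 × 0.75 × 0.59 = 0.042639
  reference sample 7: 0.10 × 0.55 × 0.90 × 0.17 × 0.10 = 0.0008415
Normalizing constant Z = 0.00067317 + 0.023752 + 0.042639 + 0.0008415 = 0.067906.
P(reference sample 5 | evidence) = 0.023752 / 0.067906 ≈ 0.350.

0.350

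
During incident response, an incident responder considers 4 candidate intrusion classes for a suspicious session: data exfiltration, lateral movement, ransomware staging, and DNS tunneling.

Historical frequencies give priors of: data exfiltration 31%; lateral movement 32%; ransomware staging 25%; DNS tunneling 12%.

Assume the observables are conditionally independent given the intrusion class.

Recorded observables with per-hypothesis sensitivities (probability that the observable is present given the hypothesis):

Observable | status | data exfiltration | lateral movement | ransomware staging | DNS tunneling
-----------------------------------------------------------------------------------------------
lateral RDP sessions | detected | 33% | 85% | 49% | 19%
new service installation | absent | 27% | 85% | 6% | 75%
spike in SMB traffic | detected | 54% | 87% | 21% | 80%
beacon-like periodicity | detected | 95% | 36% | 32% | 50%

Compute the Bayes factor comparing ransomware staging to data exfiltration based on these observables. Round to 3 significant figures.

Joint likelihood of the observable pattern under each hypothesis (using 1 − P(present | H) for each absent observable):
  ransomware staging: 0.49 × (1 − 0.06) × 0.21 × 0.32 = 0.030952
  data exfiltration: 0.33 × (1 − 0.27) × 0.54 × 0.95 = 0.12358
Bayes factor = 0.030952 / 0.12358 ≈ 0.250

0.250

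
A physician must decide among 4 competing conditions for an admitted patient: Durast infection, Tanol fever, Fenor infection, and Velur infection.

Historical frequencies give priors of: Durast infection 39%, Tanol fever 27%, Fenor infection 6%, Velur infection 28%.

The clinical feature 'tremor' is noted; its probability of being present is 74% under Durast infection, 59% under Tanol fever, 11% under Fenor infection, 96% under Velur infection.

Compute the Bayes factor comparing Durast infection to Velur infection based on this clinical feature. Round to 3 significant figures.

Likelihood of this clinical feature under each hypothesis:
  Durast infection: 0.74
  Velur infection: 0.96
Bayes factor = 0.74 / 0.96 ≈ 0.771

0.771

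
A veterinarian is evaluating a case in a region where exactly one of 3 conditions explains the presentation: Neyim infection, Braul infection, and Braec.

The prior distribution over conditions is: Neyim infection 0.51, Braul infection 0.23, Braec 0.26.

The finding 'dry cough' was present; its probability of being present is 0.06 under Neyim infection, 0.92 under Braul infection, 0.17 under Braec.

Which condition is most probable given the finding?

Braul infection

By Bayes' rule, the unnormalized weight for each hypothesis is prior × likelihood:
  Neyim infection: 0.51 × 0.06 = 0.0306
  Braul infection: 0.23 × 0.92 = 0.2116
  Braec: 0.26 × 0.17 = 0.0442
The unnormalized weights sum to 0.2864.
P(Neyim infection | evidence) ≈ 0.0306 / 0.2864 ≈ 0.107
P(Braul infection | evidence) ≈ 0.2116 / 0.2864 ≈ 0.739
P(Braec | evidence) ≈ 0.0442 / 0.2864 ≈ 0.154
The largest is 0.739, so Braul infection is most probable.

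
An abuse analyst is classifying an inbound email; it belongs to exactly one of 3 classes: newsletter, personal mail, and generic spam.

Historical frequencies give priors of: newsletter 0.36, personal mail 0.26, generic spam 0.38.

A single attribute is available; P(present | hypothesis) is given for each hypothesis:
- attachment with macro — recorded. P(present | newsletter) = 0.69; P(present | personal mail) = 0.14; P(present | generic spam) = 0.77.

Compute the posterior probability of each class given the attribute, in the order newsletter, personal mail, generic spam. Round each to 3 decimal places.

0.430, 0.063, 0.507

By Bayes' rule, the unnormalized weight for each hypothesis is prior × likelihood:
  newsletter: 0.36 × 0.69 = 0.2484
  personal mail: 0.26 × 0.14 = 0.0364
  generic spam: 0.38 × 0.77 = 0.2926
Marginal likelihood of the evidence = 0.5774.
P(newsletter | evidence) = 0.2484 / 0.5774 ≈ 0.430
P(personal mail | evidence) = 0.0364 / 0.5774 ≈ 0.063
P(generic spam | evidence) = 0.2926 / 0.5774 ≈ 0.507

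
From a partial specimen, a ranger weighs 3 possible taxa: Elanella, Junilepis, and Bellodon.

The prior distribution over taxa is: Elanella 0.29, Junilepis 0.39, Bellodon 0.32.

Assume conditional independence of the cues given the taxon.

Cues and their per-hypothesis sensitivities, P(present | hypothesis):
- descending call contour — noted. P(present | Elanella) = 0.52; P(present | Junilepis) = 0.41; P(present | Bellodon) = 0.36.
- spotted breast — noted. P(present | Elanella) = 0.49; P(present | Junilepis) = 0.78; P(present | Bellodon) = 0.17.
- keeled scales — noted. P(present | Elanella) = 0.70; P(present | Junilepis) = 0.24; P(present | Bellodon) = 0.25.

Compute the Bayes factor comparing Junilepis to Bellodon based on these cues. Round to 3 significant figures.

5.02

The Bayes factor is the ratio of the joint likelihoods of the cue pattern under the two hypotheses.
  Junilepis: 0.41 × 0.78 × 0.24 = 0.076752
  Bellodon: 0.36 × 0.17 × 0.25 = 0.0153
Bayes factor = 0.076752 / 0.0153 ≈ 5.02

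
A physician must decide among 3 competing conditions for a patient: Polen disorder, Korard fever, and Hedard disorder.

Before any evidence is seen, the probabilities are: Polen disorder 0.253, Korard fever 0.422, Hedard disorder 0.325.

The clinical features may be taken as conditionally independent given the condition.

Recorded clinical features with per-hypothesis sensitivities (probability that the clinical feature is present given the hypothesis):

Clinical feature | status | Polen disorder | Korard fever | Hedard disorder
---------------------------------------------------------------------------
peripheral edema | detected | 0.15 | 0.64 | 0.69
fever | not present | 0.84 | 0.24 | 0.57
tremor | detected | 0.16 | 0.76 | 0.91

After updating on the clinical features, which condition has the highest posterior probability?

Korard fever

Multiply each prior by the joint likelihood of the clinical feature pattern (using 1 − P(present | H) for each absent clinical feature):
  Polen disorder: 0.253 × 0.15 × (1 − 0.84) × 0.16 = 0.00097152
  Korard fever: 0.422 × 0.64 × (1 − 0.24) × 0.76 = 0.156
  Hedard disorder: 0.325 × 0.69 × (1 − 0.57) × 0.91 = 0.087749
The unnormalized weights sum to 0.24472.
P(Polen disorder | evidence) ≈ 0.00097152 / 0.24472 ≈ 0.004
P(Korard fever | evidence) ≈ 0.156 / 0.24472 ≈ 0.637
P(Hedard disorder | evidence) ≈ 0.087749 / 0.24472 ≈ 0.359
The largest is 0.637, so Korard fever is most probable.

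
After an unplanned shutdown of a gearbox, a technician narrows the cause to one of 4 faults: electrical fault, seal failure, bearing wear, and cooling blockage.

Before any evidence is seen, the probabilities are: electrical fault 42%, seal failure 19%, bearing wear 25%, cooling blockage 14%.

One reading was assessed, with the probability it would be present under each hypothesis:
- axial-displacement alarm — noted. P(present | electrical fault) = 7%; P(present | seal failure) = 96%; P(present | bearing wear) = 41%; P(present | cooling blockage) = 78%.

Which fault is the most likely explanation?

For each hypothesis, the unnormalized posterior weight is prior × likelihood:
  electrical fault: 0.42 × 0.07 = 0.0294
  seal failure: 0.19 × 0.96 = 0.1824
  bearing wear: 0.25 × 0.41 = 0.1025
  cooling blockage: 0.14 × 0.78 = 0.1092
Normalizing constant Z = 0.0294 + 0.1824 + 0.1025 + 0.1092 = 0.4235.
P(electrical fault | evidence) ≈ 0.0294 / 0.4235 ≈ 0.069
P(seal failure | evidence) ≈ 0.1824 / 0.4235 ≈ 0.431
P(bearing wear | evidence) ≈ 0.1025 / 0.4235 ≈ 0.242
P(cooling blockage | evidence) ≈ 0.1092 / 0.4235 ≈ 0.258
The largest is 0.431, so seal failure is most probable.

seal failure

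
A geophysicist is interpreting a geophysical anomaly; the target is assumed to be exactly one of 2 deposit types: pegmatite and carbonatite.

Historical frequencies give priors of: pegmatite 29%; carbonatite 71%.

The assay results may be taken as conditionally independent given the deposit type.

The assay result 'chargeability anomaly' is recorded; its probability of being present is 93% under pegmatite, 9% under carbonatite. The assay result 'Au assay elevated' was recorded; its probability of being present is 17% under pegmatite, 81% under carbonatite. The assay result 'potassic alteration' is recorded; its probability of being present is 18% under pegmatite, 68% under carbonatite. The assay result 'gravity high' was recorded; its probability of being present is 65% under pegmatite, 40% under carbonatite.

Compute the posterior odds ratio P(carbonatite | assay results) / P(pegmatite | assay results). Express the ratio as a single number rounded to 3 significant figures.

2.62

Unnormalized posterior weight (prior times the assay result likelihoods) for each of the two hypotheses:
  carbonatite: 0.71 × 0.09 × 0.81 × 0.68 × 0.40 = 0.014078
  pegmatite: 0.29 × 0.93 × 0.17 × 0.18 × 0.65 = 0.0053643
Odds(carbonatite : pegmatite) = 0.014078 / 0.0053643 ≈ 2.62.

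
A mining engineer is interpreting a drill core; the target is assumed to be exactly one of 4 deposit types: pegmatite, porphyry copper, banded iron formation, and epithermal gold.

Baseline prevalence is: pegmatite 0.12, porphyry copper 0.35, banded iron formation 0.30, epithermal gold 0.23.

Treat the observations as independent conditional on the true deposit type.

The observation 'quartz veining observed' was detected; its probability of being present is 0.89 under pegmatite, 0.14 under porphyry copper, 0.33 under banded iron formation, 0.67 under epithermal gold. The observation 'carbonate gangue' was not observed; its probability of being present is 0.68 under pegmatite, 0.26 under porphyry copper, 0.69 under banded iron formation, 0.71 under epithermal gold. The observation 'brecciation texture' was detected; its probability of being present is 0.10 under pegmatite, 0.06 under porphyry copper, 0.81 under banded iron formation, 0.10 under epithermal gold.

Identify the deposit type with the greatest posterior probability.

banded iron formation

Multiply each prior by the joint likelihood of the evidence pattern (using 1 − P(present | H) for each absent observation):
  pegmatite: 0.12 × 0.89 × (1 − 0.68) × 0.10 = 0.0034176
  porphyry copper: 0.35 × 0.14 × (1 − 0.26) × 0.06 = 0.0021756
  banded iron formation: 0.30 × 0.33 × (1 − 0.69) × 0.81 = 0.024859
  epithermal gold: 0.23 × 0.67 × (1 − 0.71) × 0.10 = 0.0044689
The unnormalized weights sum to 0.034921.
P(pegmatite | evidence) ≈ 0.0034176 / 0.034921 ≈ 0.098
P(porphyry copper | evidence) ≈ 0.0021756 / 0.034921 ≈ 0.062
P(banded iron formation | evidence) ≈ 0.024859 / 0.034921 ≈ 0.712
P(epithermal gold | evidence) ≈ 0.0044689 / 0.034921 ≈ 0.128
The largest is 0.712, so banded iron formation is most probable.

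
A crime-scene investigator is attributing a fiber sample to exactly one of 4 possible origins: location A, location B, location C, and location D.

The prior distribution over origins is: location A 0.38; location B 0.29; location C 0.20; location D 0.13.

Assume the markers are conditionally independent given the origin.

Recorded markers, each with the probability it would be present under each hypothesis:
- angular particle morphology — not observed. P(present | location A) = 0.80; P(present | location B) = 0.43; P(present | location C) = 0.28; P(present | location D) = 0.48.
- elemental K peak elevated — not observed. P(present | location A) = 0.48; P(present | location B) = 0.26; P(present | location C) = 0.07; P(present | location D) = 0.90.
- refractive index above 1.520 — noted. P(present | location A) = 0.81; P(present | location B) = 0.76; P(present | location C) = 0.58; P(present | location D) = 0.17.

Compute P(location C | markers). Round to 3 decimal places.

0.381

Multiply each prior by the joint likelihood of the marker pattern (using 1 − P(present | H) for each absent marker):
  location A: 0.38 × (1 − 0.80) × (1 − 0.48) × 0.81 = 0.032011
  location B: 0.29 × (1 − 0.43) × (1 − 0.26) × 0.76 = 0.092965
  location C: 0.20 × (1 − 0.28) × (1 − 0.07) × 0.58 = 0.077674
  location D: 0.13 × (1 − 0.48) × (1 − 0.90) × 0.17 = 0.0011492
The unnormalized weights sum to 0.2038.
P(location C | evidence) = 0.077674 / 0.2038 ≈ 0.381.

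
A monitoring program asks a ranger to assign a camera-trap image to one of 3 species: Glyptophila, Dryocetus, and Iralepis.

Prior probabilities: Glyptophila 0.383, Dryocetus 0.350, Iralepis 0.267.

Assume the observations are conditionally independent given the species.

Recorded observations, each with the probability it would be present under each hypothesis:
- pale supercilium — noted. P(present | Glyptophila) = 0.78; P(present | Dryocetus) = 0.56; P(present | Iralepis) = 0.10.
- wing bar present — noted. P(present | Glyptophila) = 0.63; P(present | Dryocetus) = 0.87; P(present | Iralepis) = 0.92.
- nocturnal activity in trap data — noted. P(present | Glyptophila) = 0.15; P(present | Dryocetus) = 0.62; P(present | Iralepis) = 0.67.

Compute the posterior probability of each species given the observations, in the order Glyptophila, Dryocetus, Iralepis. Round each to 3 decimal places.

0.188, 0.703, 0.109

Multiply each prior by the joint likelihood of the evidence pattern:
  Glyptophila: 0.383 × 0.78 × 0.63 × 0.15 = 0.028231
  Dryocetus: 0.350 × 0.56 × 0.87 × 0.62 = 0.10572
  Iralepis: 0.267 × 0.10 × 0.92 × 0.67 = 0.016458
Normalizing constant Z = 0.028231 + 0.10572 + 0.016458 = 0.15041.
P(Glyptophila | evidence) = 0.028231 / 0.15041 ≈ 0.188
P(Dryocetus | evidence) = 0.10572 / 0.15041 ≈ 0.703
P(Iralepis | evidence) = 0.016458 / 0.15041 ≈ 0.109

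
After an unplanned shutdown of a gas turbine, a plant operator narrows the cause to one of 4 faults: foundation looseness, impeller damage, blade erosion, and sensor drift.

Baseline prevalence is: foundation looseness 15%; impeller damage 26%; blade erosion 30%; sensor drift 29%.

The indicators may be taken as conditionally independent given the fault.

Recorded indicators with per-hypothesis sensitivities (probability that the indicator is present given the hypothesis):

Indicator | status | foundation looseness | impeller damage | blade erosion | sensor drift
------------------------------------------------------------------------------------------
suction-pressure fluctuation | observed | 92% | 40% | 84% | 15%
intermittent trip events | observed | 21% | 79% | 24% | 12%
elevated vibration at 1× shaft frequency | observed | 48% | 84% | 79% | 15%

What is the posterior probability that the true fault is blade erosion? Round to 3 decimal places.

Multiply each prior by the joint likelihood of the indicator pattern:
  foundation looseness: 0.15 × 0.92 × 0.21 × 0.48 = 0.01391
  impeller damage: 0.26 × 0.40 × 0.79 × 0.84 = 0.069014
  blade erosion: 0.30 × 0.84 × 0.24 × 0.79 = 0.047779
  sensor drift: 0.29 × 0.15 × 0.12 × 0.15 = 0.000783
Normalizing constant Z = 0.01391 + 0.069014 + 0.047779 + 0.000783 = 0.13149.
P(blade erosion | evidence) = 0.047779 / 0.13149 ≈ 0.363.

0.363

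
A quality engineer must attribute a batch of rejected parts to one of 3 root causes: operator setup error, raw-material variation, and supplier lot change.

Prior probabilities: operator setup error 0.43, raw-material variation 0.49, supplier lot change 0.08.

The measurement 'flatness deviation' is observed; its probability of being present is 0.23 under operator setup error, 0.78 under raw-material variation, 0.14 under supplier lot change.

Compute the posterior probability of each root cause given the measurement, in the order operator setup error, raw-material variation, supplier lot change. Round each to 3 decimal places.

0.201, 0.776, 0.023

By Bayes' rule, the unnormalized weight for each hypothesis is prior × likelihood:
  operator setup error: 0.43 × 0.23 = 0.0989
  raw-material variation: 0.49 × 0.78 = 0.3822
  supplier lot change: 0.08 × 0.14 = 0.0112
The unnormalized weights sum to 0.4923.
P(operator setup error | evidence) = 0.0989 / 0.4923 ≈ 0.201
P(raw-material variation | evidence) = 0.3822 / 0.4923 ≈ 0.776
P(supplier lot change | evidence) = 0.0112 / 0.4923 ≈ 0.023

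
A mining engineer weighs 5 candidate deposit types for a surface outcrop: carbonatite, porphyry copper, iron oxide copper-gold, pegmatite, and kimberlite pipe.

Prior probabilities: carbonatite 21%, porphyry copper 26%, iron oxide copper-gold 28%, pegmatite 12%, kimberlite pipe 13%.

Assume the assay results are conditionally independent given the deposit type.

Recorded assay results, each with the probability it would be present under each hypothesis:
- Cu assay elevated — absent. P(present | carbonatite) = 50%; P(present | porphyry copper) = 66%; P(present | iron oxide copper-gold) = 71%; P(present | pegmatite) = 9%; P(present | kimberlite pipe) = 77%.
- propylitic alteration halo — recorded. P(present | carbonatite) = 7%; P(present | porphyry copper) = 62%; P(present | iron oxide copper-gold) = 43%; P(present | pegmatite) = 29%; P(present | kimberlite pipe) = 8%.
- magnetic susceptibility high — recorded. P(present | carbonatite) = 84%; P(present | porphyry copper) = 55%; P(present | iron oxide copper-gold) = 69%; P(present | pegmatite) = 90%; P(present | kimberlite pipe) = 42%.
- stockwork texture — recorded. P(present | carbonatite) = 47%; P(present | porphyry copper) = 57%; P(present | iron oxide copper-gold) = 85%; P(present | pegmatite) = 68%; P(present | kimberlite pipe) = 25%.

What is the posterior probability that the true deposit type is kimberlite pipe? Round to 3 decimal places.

0.004

Multiply each prior by the joint likelihood of the assay result pattern (using 1 − P(present | H) for each absent assay result):
  carbonatite: 0.21 × (1 − 0.50) × 0.07 × 0.84 × 0.47 = 0.0029018
  porphyry copper: 0.26 × (1 − 0.66) × 0.62 × 0.55 × 0.57 = 0.017182
  iron oxide copper-gold: 0.28 × (1 − 0.71) × 0.43 × 0.69 × 0.85 = 0.020478
  pegmatite: 0.12 × (1 − 0.09) × 0.29 × 0.90 × 0.68 = 0.019381
  kimberlite pipe: 0.13 × (1 − 0.77) × 0.08 × 0.42 × 0.25 = 0.00025116
Normalizing constant Z = 0.0029018 + 0.017182 + 0.020478 + 0.019381 + 0.00025116 = 0.060194.
P(kimberlite pipe | evidence) = 0.00025116 / 0.060194 ≈ 0.004.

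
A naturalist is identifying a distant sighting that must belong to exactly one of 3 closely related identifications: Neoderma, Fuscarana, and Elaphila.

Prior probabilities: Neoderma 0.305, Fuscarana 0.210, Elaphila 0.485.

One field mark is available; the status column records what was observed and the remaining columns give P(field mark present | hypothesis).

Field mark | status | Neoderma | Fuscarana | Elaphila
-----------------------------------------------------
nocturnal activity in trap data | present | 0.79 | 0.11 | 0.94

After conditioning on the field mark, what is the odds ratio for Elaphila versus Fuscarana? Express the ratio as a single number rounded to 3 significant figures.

Unnormalized posterior weight (prior times the field mark likelihood) for each of the two hypotheses:
  Elaphila: 0.485 × 0.94 = 0.4559
  Fuscarana: 0.210 × 0.11 = 0.0231
Posterior odds = 0.4559 / 0.0231 ≈ 19.7.

19.7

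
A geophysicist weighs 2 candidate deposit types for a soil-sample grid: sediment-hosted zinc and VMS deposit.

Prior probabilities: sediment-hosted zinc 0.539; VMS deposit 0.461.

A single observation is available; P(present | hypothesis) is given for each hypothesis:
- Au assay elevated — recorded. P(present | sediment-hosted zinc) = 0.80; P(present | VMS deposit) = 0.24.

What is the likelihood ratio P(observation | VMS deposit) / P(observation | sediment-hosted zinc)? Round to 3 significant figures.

0.300

Likelihood of this observation under each hypothesis:
  VMS deposit: 0.24
  sediment-hosted zinc: 0.8
Bayes factor = 0.24 / 0.8 ≈ 0.300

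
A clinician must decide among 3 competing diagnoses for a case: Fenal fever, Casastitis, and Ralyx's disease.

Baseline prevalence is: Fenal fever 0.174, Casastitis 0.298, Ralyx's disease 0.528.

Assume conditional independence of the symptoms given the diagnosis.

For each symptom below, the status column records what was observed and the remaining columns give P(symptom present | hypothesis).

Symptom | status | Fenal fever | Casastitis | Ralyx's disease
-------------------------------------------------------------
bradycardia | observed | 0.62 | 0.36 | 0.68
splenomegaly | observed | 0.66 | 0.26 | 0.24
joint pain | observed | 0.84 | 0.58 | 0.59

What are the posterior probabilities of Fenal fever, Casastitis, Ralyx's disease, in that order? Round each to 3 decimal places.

For each hypothesis, the unnormalized posterior weight is prior × product of the symptom likelihoods:
  Fenal fever: 0.174 × 0.62 × 0.66 × 0.84 = 0.059809
  Casastitis: 0.298 × 0.36 × 0.26 × 0.58 = 0.016178
  Ralyx's disease: 0.528 × 0.68 × 0.24 × 0.59 = 0.05084
Normalizing constant Z = 0.059809 + 0.016178 + 0.05084 = 0.12683.
P(Fenal fever | evidence) = 0.059809 / 0.12683 ≈ 0.472
P(Casastitis | evidence) = 0.016178 / 0.12683 ≈ 0.128
P(Ralyx's disease | evidence) = 0.05084 / 0.12683 ≈ 0.401

0.472, 0.128, 0.401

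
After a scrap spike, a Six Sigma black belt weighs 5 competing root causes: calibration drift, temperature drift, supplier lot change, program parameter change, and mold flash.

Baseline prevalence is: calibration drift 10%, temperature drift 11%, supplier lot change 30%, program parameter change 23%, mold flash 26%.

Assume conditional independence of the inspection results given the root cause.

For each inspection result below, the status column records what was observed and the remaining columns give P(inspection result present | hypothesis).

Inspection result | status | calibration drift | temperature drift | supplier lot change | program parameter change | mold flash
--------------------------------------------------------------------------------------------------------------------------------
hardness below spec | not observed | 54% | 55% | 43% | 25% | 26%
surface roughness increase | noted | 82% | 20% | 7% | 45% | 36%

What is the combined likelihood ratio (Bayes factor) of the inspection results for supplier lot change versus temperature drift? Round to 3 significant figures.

Take the product of per-inspection result likelihoods under each hypothesis (using 1 − P(present | H) for each absent inspection result), then divide.
  supplier lot change: (1 − 0.43) × 0.07 = 0.0399
  temperature drift: (1 − 0.55) × 0.20 = 0.09
Bayes factor = 0.0399 / 0.09 ≈ 0.443

0.443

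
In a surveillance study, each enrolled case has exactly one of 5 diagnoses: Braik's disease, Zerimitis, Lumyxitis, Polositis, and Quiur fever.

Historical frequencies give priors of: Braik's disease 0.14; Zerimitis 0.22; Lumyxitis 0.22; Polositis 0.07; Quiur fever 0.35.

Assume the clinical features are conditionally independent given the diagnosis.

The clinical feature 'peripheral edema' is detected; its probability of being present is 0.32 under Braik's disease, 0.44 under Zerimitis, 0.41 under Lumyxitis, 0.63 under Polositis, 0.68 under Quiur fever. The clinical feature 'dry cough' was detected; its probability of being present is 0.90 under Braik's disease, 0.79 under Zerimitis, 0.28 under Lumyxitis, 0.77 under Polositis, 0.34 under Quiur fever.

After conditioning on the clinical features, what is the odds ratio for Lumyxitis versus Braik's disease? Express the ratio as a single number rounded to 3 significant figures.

Unnormalized posterior weight (prior times the clinical feature likelihoods) for each of the two hypotheses:
  Lumyxitis: 0.22 × 0.41 × 0.28 = 0.025256
  Braik's disease: 0.14 × 0.32 × 0.90 = 0.04032
Odds(Lumyxitis : Braik's disease) = 0.025256 / 0.04032 ≈ 0.626.

0.626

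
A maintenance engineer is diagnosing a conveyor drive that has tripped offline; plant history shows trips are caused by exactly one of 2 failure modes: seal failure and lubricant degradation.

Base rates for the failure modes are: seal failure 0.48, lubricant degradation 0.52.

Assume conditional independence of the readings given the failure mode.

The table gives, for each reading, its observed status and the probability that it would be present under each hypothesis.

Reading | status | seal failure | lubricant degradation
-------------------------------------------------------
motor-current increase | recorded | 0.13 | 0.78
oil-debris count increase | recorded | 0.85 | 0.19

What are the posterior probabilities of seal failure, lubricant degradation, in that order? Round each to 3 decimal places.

0.408, 0.592

Multiply each prior by the joint likelihood of the reading pattern:
  seal failure: 0.48 × 0.13 × 0.85 = 0.05304
  lubricant degradation: 0.52 × 0.78 × 0.19 = 0.077064
The unnormalized weights sum to 0.1301.
P(seal failure | evidence) = 0.05304 / 0.1301 ≈ 0.408
P(lubricant degradation | evidence) = 0.077064 / 0.1301 ≈ 0.592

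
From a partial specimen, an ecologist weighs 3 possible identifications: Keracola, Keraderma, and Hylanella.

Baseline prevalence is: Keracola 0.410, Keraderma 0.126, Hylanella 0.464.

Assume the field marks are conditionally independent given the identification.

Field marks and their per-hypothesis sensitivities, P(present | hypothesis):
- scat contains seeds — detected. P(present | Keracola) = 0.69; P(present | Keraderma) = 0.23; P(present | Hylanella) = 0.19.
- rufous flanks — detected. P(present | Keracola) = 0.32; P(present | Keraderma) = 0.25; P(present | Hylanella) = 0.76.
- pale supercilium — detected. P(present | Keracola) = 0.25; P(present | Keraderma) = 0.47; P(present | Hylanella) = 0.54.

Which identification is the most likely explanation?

Hylanella

By Bayes' rule with conditional independence, the unnormalized weight for each hypothesis is prior × ∏ likelihoods:
  Keracola: 0.410 × 0.69 × 0.32 × 0.25 = 0.022632
  Keraderma: 0.126 × 0.23 × 0.25 × 0.47 = 0.0034052
  Hylanella: 0.464 × 0.19 × 0.76 × 0.54 = 0.036181
Normalizing constant Z = 0.022632 + 0.0034052 + 0.036181 = 0.062218.
P(Keracola | evidence) ≈ 0.022632 / 0.062218 ≈ 0.364
P(Keraderma | evidence) ≈ 0.0034052 / 0.062218 ≈ 0.055
P(Hylanella | evidence) ≈ 0.036181 / 0.062218 ≈ 0.582
The largest is 0.582, so Hylanella is most probable.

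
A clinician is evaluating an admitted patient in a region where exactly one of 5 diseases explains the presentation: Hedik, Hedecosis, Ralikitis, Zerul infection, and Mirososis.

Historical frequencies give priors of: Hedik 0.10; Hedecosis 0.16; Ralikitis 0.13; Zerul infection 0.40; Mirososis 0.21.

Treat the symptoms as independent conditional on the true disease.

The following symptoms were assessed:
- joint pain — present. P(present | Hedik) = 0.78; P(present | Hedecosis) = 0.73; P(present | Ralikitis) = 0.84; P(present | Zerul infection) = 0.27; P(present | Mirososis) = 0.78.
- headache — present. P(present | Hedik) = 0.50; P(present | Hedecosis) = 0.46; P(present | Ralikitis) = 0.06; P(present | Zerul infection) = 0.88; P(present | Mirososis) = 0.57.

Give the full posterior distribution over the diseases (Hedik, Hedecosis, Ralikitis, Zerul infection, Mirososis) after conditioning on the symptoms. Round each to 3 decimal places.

0.136, 0.187, 0.023, 0.330, 0.325

By Bayes' rule with conditional independence, the unnormalized weight for each hypothesis is prior × ∏ likelihoods:
  Hedik: 0.10 × 0.78 × 0.50 = 0.039
  Hedecosis: 0.16 × 0.73 × 0.46 = 0.053728
  Ralikitis: 0.13 × 0.84 × 0.06 = 0.006552
  Zerul infection: 0.40 × 0.27 × 0.88 = 0.09504
  Mirososis: 0.21 × 0.78 × 0.57 = 0.093366
Normalizing constant Z = 0.039 + 0.053728 + 0.006552 + 0.09504 + 0.093366 = 0.28769.
P(Hedik | evidence) = 0.039 / 0.28769 ≈ 0.136
P(Hedecosis | evidence) = 0.053728 / 0.28769 ≈ 0.187
P(Ralikitis | evidence) = 0.006552 / 0.28769 ≈ 0.023
P(Zerul infection | evidence) = 0.09504 / 0.28769 ≈ 0.330
P(Mirososis | evidence) = 0.093366 / 0.28769 ≈ 0.325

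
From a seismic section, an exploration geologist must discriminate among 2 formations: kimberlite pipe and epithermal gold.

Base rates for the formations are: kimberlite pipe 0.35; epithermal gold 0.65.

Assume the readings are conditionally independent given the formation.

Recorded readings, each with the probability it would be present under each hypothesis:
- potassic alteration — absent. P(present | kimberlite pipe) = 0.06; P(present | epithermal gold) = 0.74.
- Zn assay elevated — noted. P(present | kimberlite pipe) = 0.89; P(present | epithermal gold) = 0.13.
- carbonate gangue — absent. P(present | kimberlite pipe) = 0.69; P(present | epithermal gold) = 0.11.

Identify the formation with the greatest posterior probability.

kimberlite pipe

Multiply each prior by the joint likelihood of the reading pattern (using 1 − P(present | H) for each absent reading):
  kimberlite pipe: 0.35 × (1 − 0.06) × 0.89 × (1 − 0.69) = 0.090771
  epithermal gold: 0.65 × (1 − 0.74) × 0.13 × (1 − 0.11) = 0.019553
Normalizing constant Z = 0.090771 + 0.019553 = 0.11032.
P(kimberlite pipe | evidence) ≈ 0.090771 / 0.11032 ≈ 0.823
P(epithermal gold | evidence) ≈ 0.019553 / 0.11032 ≈ 0.177
The largest is 0.823, so kimberlite pipe is most probable.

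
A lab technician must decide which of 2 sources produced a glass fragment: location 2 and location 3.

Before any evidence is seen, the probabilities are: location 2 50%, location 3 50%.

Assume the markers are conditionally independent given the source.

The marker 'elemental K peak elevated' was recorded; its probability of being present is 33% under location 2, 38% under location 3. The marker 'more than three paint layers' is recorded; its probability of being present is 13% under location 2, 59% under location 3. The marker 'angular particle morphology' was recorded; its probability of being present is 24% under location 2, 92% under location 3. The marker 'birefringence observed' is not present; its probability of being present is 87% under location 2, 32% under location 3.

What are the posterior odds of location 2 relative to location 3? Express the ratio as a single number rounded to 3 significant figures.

Posterior odds equal prior odds times the likelihood ratio; only the two competing hypotheses matter (using 1 − P(present | H) for each absent marker).
  location 2: 0.50 × 0.33 × 0.13 × 0.24 × (1 − 0.87) = 0.00066924
  location 3: 0.50 × 0.38 × 0.59 × 0.92 × (1 − 0.32) = 0.07013
Odds(location 2 : location 3) = 0.00066924 / 0.07013 ≈ 0.00954.

0.00954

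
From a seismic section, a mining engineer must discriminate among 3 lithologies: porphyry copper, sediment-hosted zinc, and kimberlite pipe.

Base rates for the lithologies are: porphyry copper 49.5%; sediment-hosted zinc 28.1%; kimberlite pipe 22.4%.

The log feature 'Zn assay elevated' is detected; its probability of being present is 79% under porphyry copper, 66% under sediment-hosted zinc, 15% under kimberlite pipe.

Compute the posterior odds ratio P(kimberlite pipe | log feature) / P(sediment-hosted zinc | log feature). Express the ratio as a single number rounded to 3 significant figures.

Posterior odds equal prior odds times the likelihood ratio; only the two competing hypotheses matter.
  kimberlite pipe: 0.224 × 0.15 = 0.0336
  sediment-hosted zinc: 0.281 × 0.66 = 0.18546
Odds(kimberlite pipe : sediment-hosted zinc) = 0.0336 / 0.18546 ≈ 0.181.

0.181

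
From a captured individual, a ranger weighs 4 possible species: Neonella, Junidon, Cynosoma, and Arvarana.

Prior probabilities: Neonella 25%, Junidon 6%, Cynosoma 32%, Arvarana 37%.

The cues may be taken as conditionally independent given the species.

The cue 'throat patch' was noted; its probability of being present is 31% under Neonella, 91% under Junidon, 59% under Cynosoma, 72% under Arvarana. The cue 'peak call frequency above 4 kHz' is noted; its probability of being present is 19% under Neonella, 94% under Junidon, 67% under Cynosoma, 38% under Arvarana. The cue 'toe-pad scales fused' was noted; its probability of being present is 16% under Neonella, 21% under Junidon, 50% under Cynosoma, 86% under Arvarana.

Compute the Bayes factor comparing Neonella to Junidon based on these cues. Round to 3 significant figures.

Take the product of per-cue likelihoods under each hypothesis, then divide.
  Neonella: 0.31 × 0.19 × 0.16 = 0.009424
  Junidon: 0.91 × 0.94 × 0.21 = 0.17963
Bayes factor = 0.009424 / 0.17963 ≈ 0.0525

0.0525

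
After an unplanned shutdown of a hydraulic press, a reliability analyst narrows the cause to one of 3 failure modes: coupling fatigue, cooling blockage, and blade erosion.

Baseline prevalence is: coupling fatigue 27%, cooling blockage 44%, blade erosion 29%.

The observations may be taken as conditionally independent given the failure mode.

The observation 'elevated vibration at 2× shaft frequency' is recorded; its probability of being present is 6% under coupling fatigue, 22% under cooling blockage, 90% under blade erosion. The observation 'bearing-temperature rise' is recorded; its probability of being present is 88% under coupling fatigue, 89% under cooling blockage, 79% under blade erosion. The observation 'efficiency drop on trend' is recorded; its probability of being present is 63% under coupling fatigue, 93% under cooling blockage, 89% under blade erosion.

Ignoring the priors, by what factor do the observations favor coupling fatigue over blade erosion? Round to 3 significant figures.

Take the product of per-observation likelihoods under each hypothesis, then divide.
  coupling fatigue: 0.06 × 0.88 × 0.63 = 0.033264
  blade erosion: 0.90 × 0.79 × 0.89 = 0.63279
Bayes factor = 0.033264 / 0.63279 ≈ 0.0526

0.0526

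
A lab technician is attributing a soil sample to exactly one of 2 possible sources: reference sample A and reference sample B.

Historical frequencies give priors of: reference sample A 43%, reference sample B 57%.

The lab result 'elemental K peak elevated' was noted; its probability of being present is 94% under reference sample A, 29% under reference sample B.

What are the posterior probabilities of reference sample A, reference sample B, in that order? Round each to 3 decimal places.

0.710, 0.290

Multiply each prior by the likelihood of the lab result:
  reference sample A: 0.43 × 0.94 = 0.4042
  reference sample B: 0.57 × 0.29 = 0.1653
Normalizing constant Z = 0.4042 + 0.1653 = 0.5695.
P(reference sample A | evidence) = 0.4042 / 0.5695 ≈ 0.710
P(reference sample B | evidence) = 0.1653 / 0.5695 ≈ 0.290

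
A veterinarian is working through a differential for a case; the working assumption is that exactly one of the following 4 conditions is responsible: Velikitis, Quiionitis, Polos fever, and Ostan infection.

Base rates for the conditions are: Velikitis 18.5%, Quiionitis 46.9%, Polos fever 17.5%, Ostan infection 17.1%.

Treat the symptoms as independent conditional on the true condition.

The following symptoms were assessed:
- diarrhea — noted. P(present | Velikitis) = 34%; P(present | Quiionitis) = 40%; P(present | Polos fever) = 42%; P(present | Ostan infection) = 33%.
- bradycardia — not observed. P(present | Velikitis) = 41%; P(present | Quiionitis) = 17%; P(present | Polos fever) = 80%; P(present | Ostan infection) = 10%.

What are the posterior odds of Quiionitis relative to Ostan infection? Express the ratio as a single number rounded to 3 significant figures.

3.07

The normalizing constant cancels in an odds ratio, so compute prior × likelihood for the two hypotheses only (using 1 − P(present | H) for each absent symptom):
  Quiionitis: 0.469 × 0.40 × (1 − 0.17) = 0.15571
  Ostan infection: 0.171 × 0.33 × (1 − 0.10) = 0.050787
Odds(Quiionitis : Ostan infection) = 0.15571 / 0.050787 ≈ 3.07.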